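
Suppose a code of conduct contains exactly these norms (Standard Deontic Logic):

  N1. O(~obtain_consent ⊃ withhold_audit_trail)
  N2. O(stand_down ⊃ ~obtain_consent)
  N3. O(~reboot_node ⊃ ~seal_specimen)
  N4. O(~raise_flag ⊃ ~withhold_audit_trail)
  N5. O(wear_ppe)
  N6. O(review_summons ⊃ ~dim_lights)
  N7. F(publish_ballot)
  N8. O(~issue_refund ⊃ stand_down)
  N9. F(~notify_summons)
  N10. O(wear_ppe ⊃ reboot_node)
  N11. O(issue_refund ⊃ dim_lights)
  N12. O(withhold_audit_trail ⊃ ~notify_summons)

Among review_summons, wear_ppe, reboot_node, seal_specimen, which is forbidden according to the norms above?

Premise 9 is F(~notify_summons), i.e. O(notify_summons).
Premise 12 is O(withhold_audit_trail ⊃ ~notify_summons); contrapositively O(notify_summons ⊃ ~withhold_audit_trail). Since O(notify_summons) holds, K gives O(~withhold_audit_trail).
The contrapositive of premise 1 (O(~obtain_consent ⊃ withhold_audit_trail)) is O(~withhold_audit_trail ⊃ obtain_consent), and O(~withhold_audit_trail) is already established, so O(obtain_consent).
Premise 2 is O(stand_down ⊃ ~obtain_consent); contrapositively O(obtain_consent ⊃ ~stand_down). Since O(obtain_consent) holds, K gives O(~stand_down).
Premise 8, O(~issue_refund ⊃ stand_down), contraposes to O(~stand_down ⊃ issue_refund); with O(~stand_down) we get O(issue_refund).
From O(issue_refund) and premise 11, O(issue_refund ⊃ dim_lights), we obtain O(dim_lights).
Premise 6 is O(review_summons ⊃ ~dim_lights); contrapositively O(dim_lights ⊃ ~review_summons). Since O(dim_lights) holds, K gives O(~review_summons).
So O(~review_summons) holds, i.e. review_summons is forbidden. None of the other listed options is forbidden under the premises.

review_summons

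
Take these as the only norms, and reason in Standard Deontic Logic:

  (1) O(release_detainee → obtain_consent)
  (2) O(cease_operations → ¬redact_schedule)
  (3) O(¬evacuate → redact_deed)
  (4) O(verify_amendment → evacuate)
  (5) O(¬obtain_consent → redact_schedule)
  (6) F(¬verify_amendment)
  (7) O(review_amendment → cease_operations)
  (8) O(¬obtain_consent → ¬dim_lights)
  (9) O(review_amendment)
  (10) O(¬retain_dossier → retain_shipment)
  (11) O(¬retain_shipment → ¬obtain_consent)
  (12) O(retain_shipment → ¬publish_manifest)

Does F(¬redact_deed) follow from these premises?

No

Premise 3 is O(¬evacuate → redact_deed), but O(¬evacuate) is not derivable from the premises, so it does not yield O(redact_deed).
No other premise forces O(redact_deed). An ideal world satisfying every premise can still have ¬redact_deed true, so F(¬redact_deed) is not derivable.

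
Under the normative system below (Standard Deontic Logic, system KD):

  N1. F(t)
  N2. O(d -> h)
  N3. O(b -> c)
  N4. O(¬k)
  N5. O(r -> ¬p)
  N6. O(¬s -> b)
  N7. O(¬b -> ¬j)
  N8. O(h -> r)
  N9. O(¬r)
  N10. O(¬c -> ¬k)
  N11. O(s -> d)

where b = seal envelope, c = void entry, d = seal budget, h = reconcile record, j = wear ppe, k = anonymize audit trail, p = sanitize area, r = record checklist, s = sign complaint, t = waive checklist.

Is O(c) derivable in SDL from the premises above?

Yes

Premise 9 states O(¬r) outright.
Premise 8 is O(h -> r); contrapositively O(¬r -> ¬h). Since O(¬r) holds, K gives O(¬h).
The contrapositive of premise 2 (O(d -> h)) is O(¬h -> ¬d), and O(¬h) is already established, so O(¬d).
The contrapositive of premise 11 (O(s -> d)) is O(¬d -> ¬s), and O(¬d) is already established, so O(¬s).
Applying K to premise 6 (O(¬s -> b)) and O(¬s) yields O(b).
Premise 3 is O(b -> c); since O(b), deontic closure gives O(c).
Premises 1, 4, 5, 7, 10 do not contribute to this derivation.
So O(c) follows.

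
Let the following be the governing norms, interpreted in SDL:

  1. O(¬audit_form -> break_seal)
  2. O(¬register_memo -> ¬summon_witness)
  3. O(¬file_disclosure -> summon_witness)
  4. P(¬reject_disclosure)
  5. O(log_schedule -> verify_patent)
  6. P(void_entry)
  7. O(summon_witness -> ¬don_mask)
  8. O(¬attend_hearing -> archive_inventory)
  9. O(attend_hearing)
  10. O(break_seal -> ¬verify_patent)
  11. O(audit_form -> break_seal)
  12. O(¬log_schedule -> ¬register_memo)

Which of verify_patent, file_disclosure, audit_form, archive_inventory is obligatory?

By case analysis on audit_form: premise 11 gives O(audit_form -> break_seal) and premise 1 gives O(¬audit_form -> break_seal), so O(break_seal) either way.
Premise 10 is O(break_seal -> ¬verify_patent); since O(break_seal), deontic closure gives O(¬verify_patent).
Premise 5, O(log_schedule -> verify_patent), contraposes to O(¬verify_patent -> ¬log_schedule); with O(¬verify_patent) we get O(¬log_schedule).
Premise 12 is O(¬log_schedule -> ¬register_memo); since O(¬log_schedule), deontic closure gives O(¬register_memo).
With premise 2, O(¬register_memo -> ¬summon_witness), the K-axiom yields O(¬summon_witness).
Premise 3, O(¬file_disclosure -> summon_witness), contraposes to O(¬summon_witness -> file_disclosure); with O(¬summon_witness) we get O(file_disclosure).
So O(file_disclosure) holds — file_disclosure is obligatory. None of the other listed options is made obligatory by any chain of premises.

file_disclosure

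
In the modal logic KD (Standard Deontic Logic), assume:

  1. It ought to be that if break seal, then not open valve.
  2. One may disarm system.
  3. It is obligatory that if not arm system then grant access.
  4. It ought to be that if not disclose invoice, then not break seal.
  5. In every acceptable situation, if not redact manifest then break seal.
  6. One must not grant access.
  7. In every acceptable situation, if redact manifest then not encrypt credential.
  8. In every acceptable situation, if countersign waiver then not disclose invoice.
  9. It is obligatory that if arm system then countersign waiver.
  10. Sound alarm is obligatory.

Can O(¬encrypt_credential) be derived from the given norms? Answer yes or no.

F(grant_access) at premise 6 means O(¬grant_access).
The contrapositive of premise 3 (O(¬arm_system → grant_access)) is O(¬grant_access → arm_system), and O(¬grant_access) is already established, so O(arm_system).
With premise 9, O(arm_system → countersign_waiver), the K-axiom yields O(countersign_waiver).
With premise 8, O(countersign_waiver → ¬disclose_invoice), the K-axiom yields O(¬disclose_invoice).
Premise 4 is O(¬disclose_invoice → ¬break_seal); since O(¬disclose_invoice), deontic closure gives O(¬break_seal).
Premise 5 is O(¬redact_manifest → break_seal); contrapositively O(¬break_seal → redact_manifest). Since O(¬break_seal) holds, K gives O(redact_manifest).
From O(redact_manifest) and premise 7, O(redact_manifest → ¬encrypt_credential), we obtain O(¬encrypt_credential).
Premises 1, 2, 10 do not contribute to this derivation.
So O(¬encrypt_credential) follows.

Yes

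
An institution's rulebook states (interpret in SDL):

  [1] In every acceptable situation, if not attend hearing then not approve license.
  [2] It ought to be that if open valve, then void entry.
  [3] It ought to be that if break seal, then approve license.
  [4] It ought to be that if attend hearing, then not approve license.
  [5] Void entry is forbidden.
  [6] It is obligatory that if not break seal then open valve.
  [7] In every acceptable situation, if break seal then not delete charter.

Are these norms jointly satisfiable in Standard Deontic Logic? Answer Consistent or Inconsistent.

By case analysis on attend_hearing: premise 4 gives O(attend_hearing → ¬approve_license) and premise 1 gives O(¬attend_hearing → ¬approve_license), so O(¬approve_license) either way.
Premise 3 is O(break_seal → approve_license); contrapositively O(¬approve_license → ¬break_seal). Since O(¬approve_license) holds, K gives O(¬break_seal).
From O(¬break_seal) and premise 6, O(¬break_seal → open_valve), we obtain O(open_valve).
Applying K to premise 2 (O(open_valve → void_entry)) and O(open_valve) yields O(void_entry).
But premise 5, F(void_entry), means O(¬void_entry).
We now have both O(void_entry) and O(¬void_entry) — void_entry is simultaneously obligatory and forbidden, violating the D-axiom.

Inconsistent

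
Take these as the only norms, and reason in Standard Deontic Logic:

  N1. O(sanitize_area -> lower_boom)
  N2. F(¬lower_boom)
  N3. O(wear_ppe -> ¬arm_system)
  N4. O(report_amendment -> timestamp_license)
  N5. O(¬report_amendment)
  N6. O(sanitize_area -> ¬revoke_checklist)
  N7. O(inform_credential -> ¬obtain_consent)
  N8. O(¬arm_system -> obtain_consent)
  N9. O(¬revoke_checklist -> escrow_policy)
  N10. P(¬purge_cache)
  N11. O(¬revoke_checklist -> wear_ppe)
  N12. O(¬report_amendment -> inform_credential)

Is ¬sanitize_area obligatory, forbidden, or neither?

Premise 5 states O(¬report_amendment) outright.
Premise 12 is O(¬report_amendment -> inform_credential); since O(¬report_amendment), deontic closure gives O(inform_credential).
From O(inform_credential) and premise 7, O(inform_credential -> ¬obtain_consent), we obtain O(¬obtain_consent).
Premise 8, O(¬arm_system -> obtain_consent), contraposes to O(¬obtain_consent -> arm_system); with O(¬obtain_consent) we get O(arm_system).
Premise 3 is O(wear_ppe -> ¬arm_system); contrapositively O(arm_system -> ¬wear_ppe). Since O(arm_system) holds, K gives O(¬wear_ppe).
The contrapositive of premise 11 (O(¬revoke_checklist -> wear_ppe)) is O(¬wear_ppe -> revoke_checklist), and O(¬wear_ppe) is already established, so O(revoke_checklist).
The contrapositive of premise 6 (O(sanitize_area -> ¬revoke_checklist)) is O(revoke_checklist -> ¬sanitize_area), and O(revoke_checklist) is already established, so O(¬sanitize_area).
Premises 1, 2, 4, 9, 10 do not contribute to this derivation.
Hence ¬sanitize_area is obligatory.

Obligatory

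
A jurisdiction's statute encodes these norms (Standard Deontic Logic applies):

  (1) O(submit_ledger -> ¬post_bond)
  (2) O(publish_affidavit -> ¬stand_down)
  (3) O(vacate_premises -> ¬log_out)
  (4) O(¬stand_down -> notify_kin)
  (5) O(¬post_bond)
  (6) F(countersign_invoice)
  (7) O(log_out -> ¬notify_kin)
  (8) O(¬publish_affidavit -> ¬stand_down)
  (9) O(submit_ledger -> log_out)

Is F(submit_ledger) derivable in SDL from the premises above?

Premises 2 and 8 are O(publish_affidavit -> ¬stand_down) and O(¬publish_affidavit -> ¬stand_down); every ideal world satisfies publish_affidavit or ¬publish_affidavit, so in either case ¬stand_down holds — hence O(¬stand_down).
Applying K to premise 4 (O(¬stand_down -> notify_kin)) and O(¬stand_down) yields O(notify_kin).
Premise 7, O(log_out -> ¬notify_kin), contraposes to O(notify_kin -> ¬log_out); with O(notify_kin) we get O(¬log_out).
Premise 9 is O(submit_ledger -> log_out); contrapositively O(¬log_out -> ¬submit_ledger). Since O(¬log_out) holds, K gives O(¬submit_ledger).
Premises 1, 3, 5, 6 do not contribute to this derivation.
So O(¬submit_ledger) holds, i.e. F(submit_ledger). The claim follows.

Yes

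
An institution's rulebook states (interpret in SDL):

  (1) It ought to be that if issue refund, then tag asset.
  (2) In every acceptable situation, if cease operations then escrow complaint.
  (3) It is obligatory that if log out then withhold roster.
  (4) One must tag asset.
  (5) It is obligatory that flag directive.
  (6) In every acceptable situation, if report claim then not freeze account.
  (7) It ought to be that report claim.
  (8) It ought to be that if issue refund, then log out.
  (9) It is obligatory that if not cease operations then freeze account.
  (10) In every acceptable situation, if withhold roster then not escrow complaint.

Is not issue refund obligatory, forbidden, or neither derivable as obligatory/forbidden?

Obligatory

Premise 7 gives O(report_claim).
Applying K to premise 6 (O(report_claim → ¬freeze_account)) and O(report_claim) yields O(¬freeze_account).
The contrapositive of premise 9 (O(¬cease_operations → freeze_account)) is O(¬freeze_account → cease_operations), and O(¬freeze_account) is already established, so O(cease_operations).
From O(cease_operations) and premise 2, O(cease_operations → escrow_complaint), we obtain O(escrow_complaint).
The contrapositive of premise 10 (O(withhold_roster → ¬escrow_complaint)) is O(escrow_complaint → ¬withhold_roster), and O(escrow_complaint) is already established, so O(¬withhold_roster).
The contrapositive of premise 3 (O(log_out → withhold_roster)) is O(¬withhold_roster → ¬log_out), and O(¬withhold_roster) is already established, so O(¬log_out).
Premise 8 is O(issue_refund → log_out); contrapositively O(¬log_out → ¬issue_refund). Since O(¬log_out) holds, K gives O(¬issue_refund).
Premises 1, 4, 5 do not contribute to this derivation.
Hence ¬issue_refund is obligatory.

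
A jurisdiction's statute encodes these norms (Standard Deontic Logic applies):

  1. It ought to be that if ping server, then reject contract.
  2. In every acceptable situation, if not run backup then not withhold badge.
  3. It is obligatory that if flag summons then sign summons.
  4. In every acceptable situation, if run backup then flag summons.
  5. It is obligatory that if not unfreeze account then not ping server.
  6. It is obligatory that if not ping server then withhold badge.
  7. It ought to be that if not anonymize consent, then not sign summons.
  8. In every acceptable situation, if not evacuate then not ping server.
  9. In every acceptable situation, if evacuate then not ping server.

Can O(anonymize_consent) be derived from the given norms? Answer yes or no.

Yes

By case analysis on ¬evacuate: premise 8 gives O(¬evacuate → ¬ping_server) and premise 9 gives O(evacuate → ¬ping_server), so O(¬ping_server) either way.
Applying K to premise 6 (O(¬ping_server → withhold_badge)) and O(¬ping_server) yields O(withhold_badge).
Premise 2 is O(¬run_backup → ¬withhold_badge); contrapositively O(withhold_badge → run_backup). Since O(withhold_badge) holds, K gives O(run_backup).
With premise 4, O(run_backup → flag_summons), the K-axiom yields O(flag_summons).
Premise 3 is O(flag_summons → sign_summons); since O(flag_summons), deontic closure gives O(sign_summons).
Premise 7 is O(¬anonymize_consent → ¬sign_summons); contrapositively O(sign_summons → anonymize_consent). Since O(sign_summons) holds, K gives O(anonymize_consent).
Premises 1, 5 do not contribute to this derivation.
So O(anonymize_consent) follows.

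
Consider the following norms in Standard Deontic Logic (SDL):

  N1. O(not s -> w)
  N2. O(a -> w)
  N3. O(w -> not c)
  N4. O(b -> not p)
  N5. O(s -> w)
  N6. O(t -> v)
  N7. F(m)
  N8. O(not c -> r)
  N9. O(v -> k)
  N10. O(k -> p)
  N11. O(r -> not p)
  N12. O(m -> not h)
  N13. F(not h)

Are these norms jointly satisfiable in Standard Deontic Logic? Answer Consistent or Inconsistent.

Consistent

Premise 12 is O(m -> not h), but O(m) is not derivable from the premises, so it does not yield O(not h).
So O(not h) is not derivable, and the apparent clash with O(h) does not arise.
A world satisfying every obligation exists (e.g. a=false, b=false, c=false, h=true, k=false, m=false, p=false, r=true, s=false, t=false, v=false, w=true); no atom is both obligatory and forbidden, so the set is consistent.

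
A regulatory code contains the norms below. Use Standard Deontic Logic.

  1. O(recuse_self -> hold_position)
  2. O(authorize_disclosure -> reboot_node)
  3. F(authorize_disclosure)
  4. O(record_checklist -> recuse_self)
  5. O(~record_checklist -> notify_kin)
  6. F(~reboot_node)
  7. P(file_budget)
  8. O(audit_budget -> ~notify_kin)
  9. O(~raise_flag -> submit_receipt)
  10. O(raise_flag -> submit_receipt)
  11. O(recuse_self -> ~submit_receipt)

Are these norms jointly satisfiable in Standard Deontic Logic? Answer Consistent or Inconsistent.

Premise 2 is O(authorize_disclosure -> reboot_node); even if O(reboot_node) held, inferring O(authorize_disclosure) would be affirming the consequent — invalid.
So O(authorize_disclosure) is not derivable, and the apparent clash with O(~authorize_disclosure) does not arise.
A world satisfying every obligation exists (e.g. audit_budget=false, authorize_disclosure=false, file_budget=false, hold_position=false, notify_kin=true, raise_flag=false, reboot_node=true, record_checklist=false, recuse_self=false, submit_receipt=true); no atom is both obligatory and forbidden, so the set is consistent.

Consistent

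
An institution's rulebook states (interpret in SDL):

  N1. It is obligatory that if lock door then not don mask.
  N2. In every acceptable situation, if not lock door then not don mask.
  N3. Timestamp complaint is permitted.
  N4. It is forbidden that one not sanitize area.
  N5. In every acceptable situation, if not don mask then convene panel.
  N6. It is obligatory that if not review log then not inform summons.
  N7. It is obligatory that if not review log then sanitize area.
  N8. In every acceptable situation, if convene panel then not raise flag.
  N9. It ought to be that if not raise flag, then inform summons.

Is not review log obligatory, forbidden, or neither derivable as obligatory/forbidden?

Forbidden

By case analysis on ¬lock_door: premise 2 gives O(¬lock_door → ¬don_mask) and premise 1 gives O(lock_door → ¬don_mask), so O(¬don_mask) either way.
With premise 5, O(¬don_mask → convene_panel), the K-axiom yields O(convene_panel).
Applying K to premise 8 (O(convene_panel → ¬raise_flag)) and O(convene_panel) yields O(¬raise_flag).
Applying K to premise 9 (O(¬raise_flag → inform_summons)) and O(¬raise_flag) yields O(inform_summons).
The contrapositive of premise 6 (O(¬review_log → ¬inform_summons)) is O(inform_summons → review_log), and O(inform_summons) is already established, so O(review_log).
Premises 3, 4, 7 do not contribute to this derivation.
Thus O(review_log), which is F(¬review_log): ¬review_log is forbidden.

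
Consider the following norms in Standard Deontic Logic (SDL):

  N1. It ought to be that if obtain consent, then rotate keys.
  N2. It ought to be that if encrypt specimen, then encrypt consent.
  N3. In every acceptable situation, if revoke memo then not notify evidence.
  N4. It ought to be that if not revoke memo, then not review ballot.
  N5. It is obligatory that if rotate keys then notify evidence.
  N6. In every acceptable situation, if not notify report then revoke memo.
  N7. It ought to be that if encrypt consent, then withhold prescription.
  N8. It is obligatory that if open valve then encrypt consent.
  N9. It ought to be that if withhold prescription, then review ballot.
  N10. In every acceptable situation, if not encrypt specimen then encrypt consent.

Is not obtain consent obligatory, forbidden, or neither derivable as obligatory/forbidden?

Obligatory

Premises 2 and 10 cover both cases: O(encrypt_specimen → encrypt_consent) and O(¬encrypt_specimen → encrypt_consent). Since encrypt_specimen ∨ ¬encrypt_specimen is a tautology, O(encrypt_consent) follows.
Premise 7 is O(encrypt_consent → withhold_prescription); since O(encrypt_consent), deontic closure gives O(withhold_prescription).
Applying K to premise 9 (O(withhold_prescription → review_ballot)) and O(withhold_prescription) yields O(review_ballot).
Premise 4, O(¬revoke_memo → ¬review_ballot), contraposes to O(review_ballot → revoke_memo); with O(review_ballot) we get O(revoke_memo).
Applying K to premise 3 (O(revoke_memo → ¬notify_evidence)) and O(revoke_memo) yields O(¬notify_evidence).
The contrapositive of premise 5 (O(rotate_keys → notify_evidence)) is O(¬notify_evidence → ¬rotate_keys), and O(¬notify_evidence) is already established, so O(¬rotate_keys).
Premise 1 is O(obtain_consent → rotate_keys); contrapositively O(¬rotate_keys → ¬obtain_consent). Since O(¬rotate_keys) holds, K gives O(¬obtain_consent).
Premises 6, 8 do not contribute to this derivation.
Hence ¬obtain_consent is obligatory.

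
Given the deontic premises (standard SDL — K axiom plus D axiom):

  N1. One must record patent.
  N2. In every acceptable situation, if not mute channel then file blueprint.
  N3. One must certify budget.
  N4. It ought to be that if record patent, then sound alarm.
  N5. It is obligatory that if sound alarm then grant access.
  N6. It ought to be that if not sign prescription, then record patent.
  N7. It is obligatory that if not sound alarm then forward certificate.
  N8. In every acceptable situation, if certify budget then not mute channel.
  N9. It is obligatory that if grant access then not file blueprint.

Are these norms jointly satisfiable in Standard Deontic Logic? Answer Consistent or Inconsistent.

Inconsistent

From premise 1 we have O(record_patent).
With premise 4, O(record_patent → sound_alarm), the K-axiom yields O(sound_alarm).
With premise 5, O(sound_alarm → grant_access), the K-axiom yields O(grant_access).
From O(grant_access) and premise 9, O(grant_access → ¬file_blueprint), we obtain O(¬file_blueprint).
Premise 2, O(¬mute_channel → file_blueprint), contraposes to O(¬file_blueprint → mute_channel); with O(¬file_blueprint) we get O(mute_channel).
Premise 8, O(certify_budget → ¬mute_channel), contraposes to O(mute_channel → ¬certify_budget); with O(mute_channel) we get O(¬certify_budget).
However, premise 3 gives O(certify_budget).
We now have both O(¬certify_budget) and O(certify_budget) — certify_budget is simultaneously obligatory and forbidden, violating the D-axiom.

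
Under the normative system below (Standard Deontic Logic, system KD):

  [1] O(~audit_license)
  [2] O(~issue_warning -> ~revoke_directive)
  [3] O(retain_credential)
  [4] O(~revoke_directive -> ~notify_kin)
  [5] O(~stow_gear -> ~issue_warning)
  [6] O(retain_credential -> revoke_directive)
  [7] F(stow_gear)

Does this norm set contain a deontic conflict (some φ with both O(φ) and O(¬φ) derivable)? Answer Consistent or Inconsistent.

Premise 3 gives O(retain_credential).
Premise 6 is O(retain_credential -> revoke_directive); since O(retain_credential), deontic closure gives O(revoke_directive).
Premise 2 is O(~issue_warning -> ~revoke_directive); contrapositively O(revoke_directive -> issue_warning). Since O(revoke_directive) holds, K gives O(issue_warning).
Premise 5 is O(~stow_gear -> ~issue_warning); contrapositively O(issue_warning -> stow_gear). Since O(issue_warning) holds, K gives O(stow_gear).
However, F(stow_gear) at premise 7 amounts to O(~stow_gear).
We now have both O(stow_gear) and O(~stow_gear) — stow_gear is simultaneously obligatory and forbidden, violating the D-axiom.

Inconsistent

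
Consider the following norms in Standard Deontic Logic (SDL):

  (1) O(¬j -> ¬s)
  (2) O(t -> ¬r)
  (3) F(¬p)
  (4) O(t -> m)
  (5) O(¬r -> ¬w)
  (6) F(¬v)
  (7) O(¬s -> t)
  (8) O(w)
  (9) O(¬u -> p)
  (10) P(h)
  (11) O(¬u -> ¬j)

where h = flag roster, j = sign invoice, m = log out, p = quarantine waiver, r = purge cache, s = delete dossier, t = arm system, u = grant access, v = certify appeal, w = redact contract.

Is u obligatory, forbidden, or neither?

From premise 8 we have O(w).
The contrapositive of premise 5 (O(¬r -> ¬w)) is O(w -> r), and O(w) is already established, so O(r).
Premise 2, O(t -> ¬r), contraposes to O(r -> ¬t); with O(r) we get O(¬t).
The contrapositive of premise 7 (O(¬s -> t)) is O(¬t -> s), and O(¬t) is already established, so O(s).
Premise 1, O(¬j -> ¬s), contraposes to O(s -> j); with O(s) we get O(j).
Premise 11, O(¬u -> ¬j), contraposes to O(j -> u); with O(j) we get O(u).
Premises 3, 4, 6, 9, 10 do not contribute to this derivation.
Hence u is obligatory.

Obligatory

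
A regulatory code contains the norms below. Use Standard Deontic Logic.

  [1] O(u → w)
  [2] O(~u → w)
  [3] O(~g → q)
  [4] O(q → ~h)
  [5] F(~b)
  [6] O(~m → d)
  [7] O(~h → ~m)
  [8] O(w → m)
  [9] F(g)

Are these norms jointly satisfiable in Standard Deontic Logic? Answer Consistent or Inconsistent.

Inconsistent

By case analysis on u: premise 1 gives O(u → w) and premise 2 gives O(~u → w), so O(w) either way.
From O(w) and premise 8, O(w → m), we obtain O(m).
The contrapositive of premise 7 (O(~h → ~m)) is O(m → h), and O(m) is already established, so O(h).
The contrapositive of premise 4 (O(q → ~h)) is O(h → ~q), and O(h) is already established, so O(~q).
The contrapositive of premise 3 (O(~g → q)) is O(~q → g), and O(~q) is already established, so O(g).
However, F(g) at premise 9 amounts to O(~g).
We now have both O(g) and O(~g) — g is simultaneously obligatory and forbidden, violating the D-axiom.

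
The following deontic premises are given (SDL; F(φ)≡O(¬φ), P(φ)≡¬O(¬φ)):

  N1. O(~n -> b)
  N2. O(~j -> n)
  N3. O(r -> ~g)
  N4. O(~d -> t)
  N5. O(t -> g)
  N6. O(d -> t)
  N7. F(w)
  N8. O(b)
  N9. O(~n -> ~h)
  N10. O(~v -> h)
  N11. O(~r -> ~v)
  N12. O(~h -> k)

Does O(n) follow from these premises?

Premises 6 and 4 cover both cases: O(d -> t) and O(~d -> t). Since d ∨ ~d is a tautology, O(t) follows.
With premise 5, O(t -> g), the K-axiom yields O(g).
Premise 3, O(r -> ~g), contraposes to O(g -> ~r); with O(g) we get O(~r).
With premise 11, O(~r -> ~v), the K-axiom yields O(~v).
From O(~v) and premise 10, O(~v -> h), we obtain O(h).
Premise 9, O(~n -> ~h), contraposes to O(h -> n); with O(h) we get O(n).
Premises 1, 2, 7, 8, 12 do not contribute to this derivation.
So O(n) follows.

Yes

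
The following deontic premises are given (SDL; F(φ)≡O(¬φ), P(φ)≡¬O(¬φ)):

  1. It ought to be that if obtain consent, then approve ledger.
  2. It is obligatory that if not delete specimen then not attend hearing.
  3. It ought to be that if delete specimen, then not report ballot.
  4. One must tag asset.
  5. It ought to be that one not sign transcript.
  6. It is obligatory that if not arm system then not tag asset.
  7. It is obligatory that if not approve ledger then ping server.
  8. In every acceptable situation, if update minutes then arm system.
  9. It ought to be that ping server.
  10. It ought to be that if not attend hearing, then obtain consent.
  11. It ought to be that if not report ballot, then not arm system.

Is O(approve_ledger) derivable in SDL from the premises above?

Yes

From premise 4 we have O(tag_asset).
Premise 6 is O(¬arm_system → ¬tag_asset); contrapositively O(tag_asset → arm_system). Since O(tag_asset) holds, K gives O(arm_system).
Premise 11 is O(¬report_ballot → ¬arm_system); contrapositively O(arm_system → report_ballot). Since O(arm_system) holds, K gives O(report_ballot).
Premise 3 is O(delete_specimen → ¬report_ballot); contrapositively O(report_ballot → ¬delete_specimen). Since O(report_ballot) holds, K gives O(¬delete_specimen).
Applying K to premise 2 (O(¬delete_specimen → ¬attend_hearing)) and O(¬delete_specimen) yields O(¬attend_hearing).
With premise 10, O(¬attend_hearing → obtain_consent), the K-axiom yields O(obtain_consent).
With premise 1, O(obtain_consent → approve_ledger), the K-axiom yields O(approve_ledger).
Premises 5, 7, 8, 9 do not contribute to this derivation.
So O(approve_ledger) follows.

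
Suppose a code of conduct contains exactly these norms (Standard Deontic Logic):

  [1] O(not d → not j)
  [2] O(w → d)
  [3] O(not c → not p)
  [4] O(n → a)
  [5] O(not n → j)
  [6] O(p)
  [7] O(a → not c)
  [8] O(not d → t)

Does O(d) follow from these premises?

Yes

Premise 6 states O(p) outright.
The contrapositive of premise 3 (O(not c → not p)) is O(p → c), and O(p) is already established, so O(c).
Premise 7 is O(a → not c); contrapositively O(c → not a). Since O(c) holds, K gives O(not a).
Premise 4 is O(n → a); contrapositively O(not a → not n). Since O(not a) holds, K gives O(not n).
With premise 5, O(not n → j), the K-axiom yields O(j).
The contrapositive of premise 1 (O(not d → not j)) is O(j → d), and O(j) is already established, so O(d).
Premises 2, 8 do not contribute to this derivation.
So O(d) follows.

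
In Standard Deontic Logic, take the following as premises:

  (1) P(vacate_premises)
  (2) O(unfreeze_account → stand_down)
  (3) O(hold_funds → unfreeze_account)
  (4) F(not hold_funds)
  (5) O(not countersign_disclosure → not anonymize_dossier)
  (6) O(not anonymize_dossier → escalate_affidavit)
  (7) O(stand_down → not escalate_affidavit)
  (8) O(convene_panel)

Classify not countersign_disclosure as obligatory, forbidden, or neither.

Premise 4 is F(not hold_funds), i.e. O(hold_funds).
From O(hold_funds) and premise 3, O(hold_funds → unfreeze_account), we obtain O(unfreeze_account).
With premise 2, O(unfreeze_account → stand_down), the K-axiom yields O(stand_down).
Applying K to premise 7 (O(stand_down → not escalate_affidavit)) and O(stand_down) yields O(not escalate_affidavit).
Premise 6 is O(not anonymize_dossier → escalate_affidavit); contrapositively O(not escalate_affidavit → anonymize_dossier). Since O(not escalate_affidavit) holds, K gives O(anonymize_dossier).
Premise 5, O(not countersign_disclosure → not anonymize_dossier), contraposes to O(anonymize_dossier → countersign_disclosure); with O(anonymize_dossier) we get O(countersign_disclosure).
Premises 1, 8 do not contribute to this derivation.
Thus O(countersign_disclosure), which is F(not countersign_disclosure): not countersign_disclosure is forbidden.

Forbidden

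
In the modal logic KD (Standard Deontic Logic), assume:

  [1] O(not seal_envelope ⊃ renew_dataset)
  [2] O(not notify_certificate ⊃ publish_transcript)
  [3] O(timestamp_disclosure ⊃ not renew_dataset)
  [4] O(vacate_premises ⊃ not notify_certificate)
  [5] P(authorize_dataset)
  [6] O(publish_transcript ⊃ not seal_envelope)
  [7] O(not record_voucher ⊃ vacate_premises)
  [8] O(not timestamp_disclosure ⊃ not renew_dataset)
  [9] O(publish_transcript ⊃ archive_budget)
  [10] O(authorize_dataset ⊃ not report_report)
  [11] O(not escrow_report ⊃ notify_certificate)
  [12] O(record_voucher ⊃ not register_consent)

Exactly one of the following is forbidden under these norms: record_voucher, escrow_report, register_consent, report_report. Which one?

register_consent

Premises 8 and 3 cover both cases: O(not timestamp_disclosure ⊃ not renew_dataset) and O(timestamp_disclosure ⊃ not renew_dataset). Since not timestamp_disclosure ∨ timestamp_disclosure is a tautology, O(not renew_dataset) follows.
The contrapositive of premise 1 (O(not seal_envelope ⊃ renew_dataset)) is O(not renew_dataset ⊃ seal_envelope), and O(not renew_dataset) is already established, so O(seal_envelope).
The contrapositive of premise 6 (O(publish_transcript ⊃ not seal_envelope)) is O(seal_envelope ⊃ not publish_transcript), and O(seal_envelope) is already established, so O(not publish_transcript).
Premise 2, O(not notify_certificate ⊃ publish_transcript), contraposes to O(not publish_transcript ⊃ notify_certificate); with O(not publish_transcript) we get O(notify_certificate).
Premise 4, O(vacate_premises ⊃ not notify_certificate), contraposes to O(notify_certificate ⊃ not vacate_premises); with O(notify_certificate) we get O(not vacate_premises).
Premise 7 is O(not record_voucher ⊃ vacate_premises); contrapositively O(not vacate_premises ⊃ record_voucher). Since O(not vacate_premises) holds, K gives O(record_voucher).
Premise 12 is O(record_voucher ⊃ not register_consent); since O(record_voucher), deontic closure gives O(not register_consent).
So O(not register_consent) holds, i.e. register_consent is forbidden. None of the other listed options is forbidden under the premises.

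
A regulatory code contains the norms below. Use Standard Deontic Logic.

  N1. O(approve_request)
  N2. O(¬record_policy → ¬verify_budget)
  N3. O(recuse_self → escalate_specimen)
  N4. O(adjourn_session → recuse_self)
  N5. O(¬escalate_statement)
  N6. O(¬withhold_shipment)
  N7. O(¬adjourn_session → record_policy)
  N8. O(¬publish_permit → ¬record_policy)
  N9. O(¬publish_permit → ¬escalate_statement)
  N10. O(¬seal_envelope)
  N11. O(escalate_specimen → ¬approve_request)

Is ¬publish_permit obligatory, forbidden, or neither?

Premise 1 states O(approve_request) outright.
Premise 11, O(escalate_specimen → ¬approve_request), contraposes to O(approve_request → ¬escalate_specimen); with O(approve_request) we get O(¬escalate_specimen).
Premise 3 is O(recuse_self → escalate_specimen); contrapositively O(¬escalate_specimen → ¬recuse_self). Since O(¬escalate_specimen) holds, K gives O(¬recuse_self).
Premise 4 is O(adjourn_session → recuse_self); contrapositively O(¬recuse_self → ¬adjourn_session). Since O(¬recuse_self) holds, K gives O(¬adjourn_session).
From O(¬adjourn_session) and premise 7, O(¬adjourn_session → record_policy), we obtain O(record_policy).
The contrapositive of premise 8 (O(¬publish_permit → ¬record_policy)) is O(record_policy → publish_permit), and O(record_policy) is already established, so O(publish_permit).
Premises 2, 5, 6, 9, 10 do not contribute to this derivation.
Thus O(publish_permit), which is F(¬publish_permit): ¬publish_permit is forbidden.

Forbidden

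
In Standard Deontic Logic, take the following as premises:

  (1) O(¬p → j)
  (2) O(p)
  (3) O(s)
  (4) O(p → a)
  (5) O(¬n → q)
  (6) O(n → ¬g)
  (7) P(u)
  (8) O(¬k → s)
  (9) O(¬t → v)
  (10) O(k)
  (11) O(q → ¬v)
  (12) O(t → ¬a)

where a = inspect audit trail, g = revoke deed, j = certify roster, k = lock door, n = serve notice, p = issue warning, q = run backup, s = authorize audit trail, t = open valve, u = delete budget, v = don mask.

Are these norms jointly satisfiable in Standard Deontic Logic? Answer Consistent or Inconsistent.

Consistent

Premise 8 is O(¬k → s); even if O(s) held, inferring O(¬k) would be affirming the consequent — invalid.
So O(¬k) is not derivable, and the apparent clash with O(k) does not arise.
A world satisfying every obligation exists (e.g. a=true, g=false, j=false, k=true, n=true, p=true, q=false, s=true, t=false, u=false, v=true); no atom is both obligatory and forbidden, so the set is consistent.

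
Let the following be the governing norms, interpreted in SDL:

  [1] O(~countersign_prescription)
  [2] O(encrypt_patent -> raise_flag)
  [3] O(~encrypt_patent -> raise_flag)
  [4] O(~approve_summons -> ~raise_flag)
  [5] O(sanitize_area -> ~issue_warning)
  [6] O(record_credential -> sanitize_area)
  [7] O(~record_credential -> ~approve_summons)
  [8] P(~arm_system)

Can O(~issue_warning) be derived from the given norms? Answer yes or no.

Premises 2 and 3 cover both cases: O(encrypt_patent -> raise_flag) and O(~encrypt_patent -> raise_flag). Since encrypt_patent ∨ ~encrypt_patent is a tautology, O(raise_flag) follows.
The contrapositive of premise 4 (O(~approve_summons -> ~raise_flag)) is O(raise_flag -> approve_summons), and O(raise_flag) is already established, so O(approve_summons).
Premise 7 is O(~record_credential -> ~approve_summons); contrapositively O(approve_summons -> record_credential). Since O(approve_summons) holds, K gives O(record_credential).
From O(record_credential) and premise 6, O(record_credential -> sanitize_area), we obtain O(sanitize_area).
With premise 5, O(sanitize_area -> ~issue_warning), the K-axiom yields O(~issue_warning).
Premises 1, 8 do not contribute to this derivation.
So O(~issue_warning) follows.

Yes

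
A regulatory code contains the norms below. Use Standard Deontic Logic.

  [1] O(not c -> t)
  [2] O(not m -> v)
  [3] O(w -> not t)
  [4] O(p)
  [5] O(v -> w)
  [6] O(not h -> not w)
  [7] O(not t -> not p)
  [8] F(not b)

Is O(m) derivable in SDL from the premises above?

Premise 4 states O(p) outright.
The contrapositive of premise 7 (O(not t -> not p)) is O(p -> t), and O(p) is already established, so O(t).
Premise 3 is O(w -> not t); contrapositively O(t -> not w). Since O(t) holds, K gives O(not w).
The contrapositive of premise 5 (O(v -> w)) is O(not w -> not v), and O(not w) is already established, so O(not v).
Premise 2 is O(not m -> v); contrapositively O(not v -> m). Since O(not v) holds, K gives O(m).
Premises 1, 6, 8 do not contribute to this derivation.
So O(m) follows.

Yes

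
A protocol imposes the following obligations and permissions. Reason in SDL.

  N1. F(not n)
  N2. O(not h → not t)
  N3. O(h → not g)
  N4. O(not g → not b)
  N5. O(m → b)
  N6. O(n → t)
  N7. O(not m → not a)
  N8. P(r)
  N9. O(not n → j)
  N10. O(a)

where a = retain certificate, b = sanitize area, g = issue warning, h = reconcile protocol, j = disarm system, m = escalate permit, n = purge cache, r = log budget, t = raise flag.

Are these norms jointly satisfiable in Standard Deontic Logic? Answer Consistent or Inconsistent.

Inconsistent

Premise 1 is F(not n), i.e. O(n).
With premise 6, O(n → t), the K-axiom yields O(t).
Premise 2, O(not h → not t), contraposes to O(t → h); with O(t) we get O(h).
From O(h) and premise 3, O(h → not g), we obtain O(not g).
Applying K to premise 4 (O(not g → not b)) and O(not g) yields O(not b).
Premise 5, O(m → b), contraposes to O(not b → not m); with O(not b) we get O(not m).
Premise 7 is O(not m → not a); since O(not m), deontic closure gives O(not a).
But premise 10 directly asserts O(a).
We now have both O(not a) and O(a) — a is simultaneously obligatory and forbidden, violating the D-axiom.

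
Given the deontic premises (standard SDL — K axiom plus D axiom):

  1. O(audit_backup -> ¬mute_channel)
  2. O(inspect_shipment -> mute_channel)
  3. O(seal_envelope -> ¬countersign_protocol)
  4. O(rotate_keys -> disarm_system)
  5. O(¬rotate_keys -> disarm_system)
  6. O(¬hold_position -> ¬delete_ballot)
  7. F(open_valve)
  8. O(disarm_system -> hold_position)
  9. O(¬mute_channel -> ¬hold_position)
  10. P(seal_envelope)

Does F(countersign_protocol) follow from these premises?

No

Premise 3 is O(seal_envelope -> ¬countersign_protocol), but O(seal_envelope) is not derivable from the premises (the permission P(seal_envelope) asserts only ¬O(¬seal_envelope), not O(seal_envelope)), so it does not yield O(¬countersign_protocol).
No other premise forces O(¬countersign_protocol). An ideal world satisfying every premise can still have countersign_protocol true, so F(countersign_protocol) is not derivable.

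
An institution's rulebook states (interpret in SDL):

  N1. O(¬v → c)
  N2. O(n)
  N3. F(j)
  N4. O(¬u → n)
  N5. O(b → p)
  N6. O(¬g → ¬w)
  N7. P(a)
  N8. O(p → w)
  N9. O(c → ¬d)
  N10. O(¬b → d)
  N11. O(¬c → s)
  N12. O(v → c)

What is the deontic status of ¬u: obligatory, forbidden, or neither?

Premise 4 is O(¬u → n); even if O(n) held, inferring O(¬u) would be affirming the consequent — invalid.
No premise or chain of K-axiom applications forces O(¬u), and none forces O(u). So ¬u is neither obligatory nor forbidden under these norms.

Neither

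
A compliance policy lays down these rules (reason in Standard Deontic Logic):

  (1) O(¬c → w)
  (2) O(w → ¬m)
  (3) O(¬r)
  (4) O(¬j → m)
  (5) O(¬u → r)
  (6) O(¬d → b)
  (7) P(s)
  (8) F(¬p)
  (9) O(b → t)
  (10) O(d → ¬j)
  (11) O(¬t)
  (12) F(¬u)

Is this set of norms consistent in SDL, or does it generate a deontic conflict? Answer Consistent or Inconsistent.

Premise 5 is O(¬u → r), but O(¬u) is not derivable from the premises, so it does not yield O(r).
So O(r) is not derivable, and the apparent clash with O(¬r) does not arise.
A world satisfying every obligation exists (e.g. b=false, c=true, d=true, j=false, m=true, p=true, r=false, s=false, t=false, u=true, w=false); no atom is both obligatory and forbidden, so the set is consistent.

Consistent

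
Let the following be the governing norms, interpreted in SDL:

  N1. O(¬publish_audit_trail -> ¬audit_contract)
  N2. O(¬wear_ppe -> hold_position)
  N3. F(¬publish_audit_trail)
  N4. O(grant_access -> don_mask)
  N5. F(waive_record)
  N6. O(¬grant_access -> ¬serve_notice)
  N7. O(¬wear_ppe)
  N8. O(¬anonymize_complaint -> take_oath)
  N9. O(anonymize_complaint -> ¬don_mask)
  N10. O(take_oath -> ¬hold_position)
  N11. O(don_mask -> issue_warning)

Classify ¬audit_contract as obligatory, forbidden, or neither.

Premise 1 is O(¬publish_audit_trail -> ¬audit_contract), but O(¬publish_audit_trail) is not derivable from the premises, so it does not yield O(¬audit_contract).
No premise or chain of K-axiom applications forces O(¬audit_contract), and none forces O(audit_contract). So ¬audit_contract is neither obligatory nor forbidden under these norms.

Neither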